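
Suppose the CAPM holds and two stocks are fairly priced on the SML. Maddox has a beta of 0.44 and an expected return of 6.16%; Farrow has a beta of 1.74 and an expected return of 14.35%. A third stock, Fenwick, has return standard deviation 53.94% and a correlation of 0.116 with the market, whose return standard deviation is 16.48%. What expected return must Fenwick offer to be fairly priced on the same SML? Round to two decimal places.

5.78%

MRP = (14.35% − 6.16%) / (1.74 − 0.44) = 6.3000%
R_f = 6.16% − 0.44 × 6.3000% = 3.3880%
β_Fenwick = ρ·σ_i/σ_m = 0.116 × 53.94 / 16.48 = 0.3797
E(R_Fenwick) = R_f + β × MRP = 3.3880% + 0.3797 × 6.3000% = 5.78%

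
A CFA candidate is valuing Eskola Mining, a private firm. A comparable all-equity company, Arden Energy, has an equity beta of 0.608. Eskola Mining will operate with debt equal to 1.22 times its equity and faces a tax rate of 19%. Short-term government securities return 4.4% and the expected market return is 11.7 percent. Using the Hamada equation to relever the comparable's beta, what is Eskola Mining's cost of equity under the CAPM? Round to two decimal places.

13.22%

β_L = β_U × [1 + (1 − t)(D/E)] = 0.608 × [1 + (1 − 0.19) × 1.22]
    = 0.608 × [1 + 0.81 × 1.22] = 0.608 × 1.9882 = 1.2088
MRP = 11.7% − 4.4% = 7.30%
E(R) = R_f + β_L × MRP = 4.4% + 1.2088 × 7.3% = 13.22%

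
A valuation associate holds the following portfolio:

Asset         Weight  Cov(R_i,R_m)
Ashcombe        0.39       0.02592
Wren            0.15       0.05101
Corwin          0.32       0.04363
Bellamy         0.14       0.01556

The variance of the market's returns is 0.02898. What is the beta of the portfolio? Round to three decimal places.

1.170

β_Ashcombe = 0.02592 / 0.02898 = 0.8944
β_Wren = 0.05101 / 0.02898 = 1.7602
β_Corwin = 0.04363 / 0.02898 = 1.5055
β_Bellamy = 0.01556 / 0.02898 = 0.5369
β_P = Σ w_i β_i = 0.39×0.8944 + 0.15×1.7602 + 0.32×1.5055 + 0.14×0.5369 = 1.1698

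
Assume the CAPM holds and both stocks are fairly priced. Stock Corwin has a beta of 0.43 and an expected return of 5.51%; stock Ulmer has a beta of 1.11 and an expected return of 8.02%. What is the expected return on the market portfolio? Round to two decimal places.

Both satisfy E(R) = R_f + β·MRP, so the slope of the SML is
MRP = (8.02% − 5.51%) / (1.11 − 0.43) = 2.51% / 0.68 = 3.6912%
R_f = E(R_Corwin) − β_Corwin·MRP = 5.51% − 0.43 × 3.6912% = 3.9228%
E(R_m) = R_f + MRP = 3.9228% + 3.6912% = 7.61%

7.61%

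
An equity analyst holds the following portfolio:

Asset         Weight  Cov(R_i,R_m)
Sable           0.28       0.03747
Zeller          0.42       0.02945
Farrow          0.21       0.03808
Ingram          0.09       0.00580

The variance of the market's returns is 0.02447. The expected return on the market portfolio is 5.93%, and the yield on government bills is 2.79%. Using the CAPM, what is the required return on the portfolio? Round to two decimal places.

6.82%

β_Sable = 0.03747 / 0.02447 = 1.5313
β_Zeller = 0.02945 / 0.02447 = 1.2035
β_Farrow = 0.03808 / 0.02447 = 1.5562
β_Ingram = 0.00580 / 0.02447 = 0.2370
β_P = Σ w_i β_i = 0.28×1.5313 + 0.42×1.2035 + 0.21×1.5562 + 0.09×0.2370 = 1.2824
MRP = 5.93% − 2.79% = 3.14%
E(R_P) = R_f + β_P × MRP = 2.79% + 1.2824 × 3.14% = 6.82%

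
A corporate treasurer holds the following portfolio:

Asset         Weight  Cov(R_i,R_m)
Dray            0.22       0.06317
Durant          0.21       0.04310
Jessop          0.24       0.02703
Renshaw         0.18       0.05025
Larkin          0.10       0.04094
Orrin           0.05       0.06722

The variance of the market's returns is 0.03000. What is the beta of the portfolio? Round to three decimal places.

β_Dray = 0.06317 / 0.03000 = 2.1057
β_Durant = 0.04310 / 0.03000 = 1.4367
β_Jessop = 0.02703 / 0.03000 = 0.9010
β_Renshaw = 0.05025 / 0.03000 = 1.6750
β_Larkin = 0.04094 / 0.03000 = 1.3647
β_Orrin = 0.06722 / 0.03000 = 2.2407
β_P = Σ w_i β_i = 0.22×2.1057 + 0.21×1.4367 + 0.24×0.9010 + 0.18×1.6750 + 0.10×1.3647 + 0.05×2.2407 = 1.5312

1.531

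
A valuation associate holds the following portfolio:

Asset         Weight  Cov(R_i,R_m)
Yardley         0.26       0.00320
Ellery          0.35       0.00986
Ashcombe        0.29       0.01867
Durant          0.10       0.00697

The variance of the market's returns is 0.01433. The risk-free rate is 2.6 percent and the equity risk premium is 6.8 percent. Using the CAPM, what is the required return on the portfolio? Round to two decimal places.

7.53%

β_Yardley = 0.00320 / 0.01433 = 0.2233
β_Ellery = 0.00986 / 0.01433 = 0.6881
β_Ashcombe = 0.01867 / 0.01433 = 1.3029
β_Durant = 0.00697 / 0.01433 = 0.4864
β_P = Σ w_i β_i = 0.26×0.2233 + 0.35×0.6881 + 0.29×1.3029 + 0.10×0.4864 = 0.7254
E(R_P) = R_f + β_P × MRP = 2.6% + 0.7254 × 6.8% = 7.53%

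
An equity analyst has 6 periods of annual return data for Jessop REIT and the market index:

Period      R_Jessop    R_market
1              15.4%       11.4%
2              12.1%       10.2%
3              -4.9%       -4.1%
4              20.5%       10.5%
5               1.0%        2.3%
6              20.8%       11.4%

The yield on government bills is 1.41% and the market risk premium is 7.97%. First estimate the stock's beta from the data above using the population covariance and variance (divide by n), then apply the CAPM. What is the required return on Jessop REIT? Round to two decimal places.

13.86%

Mean R_i = (15.4 + 12.1 − 4.9 + 20.5 + 1.0 + 20.8) / 6 = 10.8167%
Mean R_m = (11.4 + 10.2 − 4.1 + 10.5 + 2.3 + 11.4) / 6 = 6.9500%
Σ(R_i − R̄_i)(R_m − R̄_m) = 322.6850  ⇒  Cov = 322.6850 / 6 = 53.7808
Σ(R_m − R̄_m)² = 206.4950  ⇒  Var(R_m) = 206.4950 / 6 = 34.4158
β = Cov / Var(R_m) = 53.7808 / 34.4158 = 1.5627
E(R) = R_f + β × MRP = 1.41% + 1.5627 × 7.97% = 13.86%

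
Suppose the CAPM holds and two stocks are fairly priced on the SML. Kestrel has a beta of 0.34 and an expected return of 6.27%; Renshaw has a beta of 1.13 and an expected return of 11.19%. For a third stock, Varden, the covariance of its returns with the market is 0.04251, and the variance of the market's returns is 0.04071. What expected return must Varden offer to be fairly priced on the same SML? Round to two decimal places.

MRP = (11.19% − 6.27%) / (1.13 − 0.34) = 6.2278%
R_f = 6.27% − 0.34 × 6.2278% = 4.1525%
β_Varden = Cov / Var(R_m) = 0.04251 / 0.04071 = 1.0442
E(R_Varden) = R_f + β × MRP = 4.1525% + 1.0442 × 6.2278% = 10.66%

10.66%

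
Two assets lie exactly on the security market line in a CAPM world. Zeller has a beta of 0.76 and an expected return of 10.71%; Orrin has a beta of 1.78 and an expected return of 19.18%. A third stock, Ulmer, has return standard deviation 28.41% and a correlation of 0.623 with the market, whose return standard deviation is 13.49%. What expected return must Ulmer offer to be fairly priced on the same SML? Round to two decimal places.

15.29%

MRP = (19.18% − 10.71%) / (1.78 − 0.76) = 8.3039%
R_f = 10.71% − 0.76 × 8.3039% = 4.3990%
β_Ulmer = ρ·σ_i/σ_m = 0.623 × 28.41 / 13.49 = 1.3120
E(R_Ulmer) = R_f + β × MRP = 4.3990% + 1.3120 × 8.3039% = 15.29%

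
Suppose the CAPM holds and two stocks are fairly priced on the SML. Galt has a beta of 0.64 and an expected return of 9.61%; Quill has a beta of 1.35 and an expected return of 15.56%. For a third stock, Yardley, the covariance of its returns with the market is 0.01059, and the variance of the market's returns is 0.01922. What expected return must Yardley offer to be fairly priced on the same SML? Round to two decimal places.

MRP = (15.56% − 9.61%) / (1.35 − 0.64) = 8.3803%
R_f = 9.61% − 0.64 × 8.3803% = 4.2466%
β_Yardley = Cov / Var(R_m) = 0.01059 / 0.01922 = 0.5510
E(R_Yardley) = R_f + β × MRP = 4.2466% + 0.5510 × 8.3803% = 8.86%

8.86%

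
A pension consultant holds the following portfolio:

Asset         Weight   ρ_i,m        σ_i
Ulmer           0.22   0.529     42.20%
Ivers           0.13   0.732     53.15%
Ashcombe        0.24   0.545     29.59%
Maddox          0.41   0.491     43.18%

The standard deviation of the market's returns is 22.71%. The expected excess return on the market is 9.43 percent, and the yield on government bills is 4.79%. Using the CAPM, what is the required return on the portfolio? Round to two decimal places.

β_Ulmer = 0.529 × 42.20% / 22.71% = 0.9830
β_Ivers = 0.732 × 53.15% / 22.71% = 1.7132
β_Ashcombe = 0.545 × 29.59% / 22.71% = 0.7101
β_Maddox = 0.491 × 43.18% / 22.71% = 0.9336
β_P = Σ w_i β_i = 0.22×0.9830 + 0.13×1.7132 + 0.24×0.7101 + 0.41×0.9336 = 0.9922
E(R_P) = R_f + β_P × MRP = 4.79% + 0.9922 × 9.43% = 14.15%

14.15%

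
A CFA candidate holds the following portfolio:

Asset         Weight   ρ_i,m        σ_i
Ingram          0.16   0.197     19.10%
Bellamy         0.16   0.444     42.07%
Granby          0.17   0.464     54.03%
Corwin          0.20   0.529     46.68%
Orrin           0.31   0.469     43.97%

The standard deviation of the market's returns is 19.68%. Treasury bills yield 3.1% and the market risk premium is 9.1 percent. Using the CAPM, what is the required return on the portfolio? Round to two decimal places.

β_Ingram = 0.197 × 19.10% / 19.68% = 0.1912
β_Bellamy = 0.444 × 42.07% / 19.68% = 0.9491
β_Granby = 0.464 × 54.03% / 19.68% = 1.2739
β_Corwin = 0.529 × 46.68% / 19.68% = 1.2548
β_Orrin = 0.469 × 43.97% / 19.68% = 1.0479
β_P = Σ w_i β_i = 0.16×0.1912 + 0.16×0.9491 + 0.17×1.2739 + 0.20×1.2548 + 0.31×1.0479 = 0.9748
E(R_P) = R_f + β_P × MRP = 3.1% + 0.9748 × 9.1% = 11.97%

11.97%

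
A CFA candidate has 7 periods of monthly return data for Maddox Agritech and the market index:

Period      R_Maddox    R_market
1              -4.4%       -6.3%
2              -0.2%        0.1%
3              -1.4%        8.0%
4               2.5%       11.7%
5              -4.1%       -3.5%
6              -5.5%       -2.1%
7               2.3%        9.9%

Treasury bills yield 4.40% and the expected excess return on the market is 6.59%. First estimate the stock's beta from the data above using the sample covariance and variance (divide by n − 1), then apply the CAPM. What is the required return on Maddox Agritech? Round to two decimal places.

Mean R_i = (-4.4 − 0.2 − 1.4 + 2.5 − 4.1 − 5.5 + 2.3) / 7 = -1.5429%
Mean R_m = (-6.3 + 0.1 + 8.0 + 11.7 − 3.5 − 2.1 + 9.9) / 7 = 2.5429%
Σ(R_i − R̄_i)(R_m − R̄_m) = 121.8829  ⇒  Cov = 121.8829 / 6 = 20.3138
Σ(R_m − R̄_m)² = 309.9971  ⇒  Var(R_m) = 309.9971 / 6 = 51.6662
β = Cov / Var(R_m) = 20.3138 / 51.6662 = 0.3932
E(R) = R_f + β × MRP = 4.40% + 0.3932 × 6.59% = 6.99%

6.99%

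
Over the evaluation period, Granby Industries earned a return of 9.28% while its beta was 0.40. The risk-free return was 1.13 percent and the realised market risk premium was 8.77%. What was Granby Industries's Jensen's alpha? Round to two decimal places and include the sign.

CAPM benchmark = R_f + β(R_m − R_f) = 1.13% + 0.40 × 8.77% = 4.6380%
α = actual − benchmark = 9.28% − 4.6380% = +4.64%

+4.64%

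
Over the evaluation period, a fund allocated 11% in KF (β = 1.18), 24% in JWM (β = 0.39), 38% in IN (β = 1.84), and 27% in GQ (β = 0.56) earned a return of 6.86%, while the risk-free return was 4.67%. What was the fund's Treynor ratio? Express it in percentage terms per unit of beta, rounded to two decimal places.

β_P = 0.11×1.18 + 0.24×0.39 + 0.38×1.84 + 0.27×0.56 = 1.0738
Treynor = (R_P − R_f) / β_P = (6.86% − 4.67%) / 1.0738 = 2.19% / 1.0738 = 2.04%

2.04%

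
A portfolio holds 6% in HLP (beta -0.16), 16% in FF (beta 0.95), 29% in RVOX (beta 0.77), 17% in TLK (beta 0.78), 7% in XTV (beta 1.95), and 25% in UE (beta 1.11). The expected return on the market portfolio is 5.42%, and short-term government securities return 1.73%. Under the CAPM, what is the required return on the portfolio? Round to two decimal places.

β_P = Σ w_i β_i = 0.06×-0.16 + 0.16×0.95 + 0.29×0.77 + 0.17×0.78 + 0.07×1.95 + 0.25×1.11 = 0.9123
MRP = 5.42% − 1.73% = 3.69%
E(R_P) = R_f + β_P × MRP = 1.73% + 0.9123 × 3.69% = 5.10%

5.10%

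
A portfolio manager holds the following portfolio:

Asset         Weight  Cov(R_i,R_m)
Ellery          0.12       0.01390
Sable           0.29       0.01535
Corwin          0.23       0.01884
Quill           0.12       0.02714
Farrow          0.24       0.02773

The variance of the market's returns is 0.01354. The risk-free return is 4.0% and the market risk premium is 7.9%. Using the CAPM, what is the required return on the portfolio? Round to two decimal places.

β_Ellery = 0.01390 / 0.01354 = 1.0266
β_Sable = 0.01535 / 0.01354 = 1.1337
β_Corwin = 0.01884 / 0.01354 = 1.3914
β_Quill = 0.02714 / 0.01354 = 2.0044
β_Farrow = 0.02773 / 0.01354 = 2.0480
β_P = Σ w_i β_i = 0.12×1.0266 + 0.29×1.1337 + 0.23×1.3914 + 0.12×2.0044 + 0.24×2.0480 = 1.5040
E(R_P) = R_f + β_P × MRP = 4.0% + 1.5040 × 7.9% = 15.88%

15.88%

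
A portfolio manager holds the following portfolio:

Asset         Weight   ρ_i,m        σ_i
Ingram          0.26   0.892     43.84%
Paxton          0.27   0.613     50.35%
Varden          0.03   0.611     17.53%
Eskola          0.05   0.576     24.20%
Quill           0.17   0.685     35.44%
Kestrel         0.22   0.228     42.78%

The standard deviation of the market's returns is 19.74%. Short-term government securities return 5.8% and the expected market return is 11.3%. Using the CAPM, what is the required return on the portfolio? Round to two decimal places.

β_Ingram = 0.892 × 43.84% / 19.74% = 1.9810
β_Paxton = 0.613 × 50.35% / 19.74% = 1.5636
β_Varden = 0.611 × 17.53% / 19.74% = 0.5426
β_Eskola = 0.576 × 24.20% / 19.74% = 0.7061
β_Quill = 0.685 × 35.44% / 19.74% = 1.2298
β_Kestrel = 0.228 × 42.78% / 19.74% = 0.4941
β_P = Σ w_i β_i = 0.26×1.9810 + 0.27×1.5636 + 0.03×0.5426 + 0.05×0.7061 + 0.17×1.2298 + 0.22×0.4941 = 1.3066
MRP = 11.3% − 5.8% = 5.50%
E(R_P) = R_f + β_P × MRP = 5.8% + 1.3066 × 5.5% = 12.99%

12.99%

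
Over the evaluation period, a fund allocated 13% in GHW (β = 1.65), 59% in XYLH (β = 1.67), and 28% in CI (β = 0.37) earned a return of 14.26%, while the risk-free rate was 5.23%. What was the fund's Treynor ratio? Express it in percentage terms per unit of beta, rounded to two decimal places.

β_P = 0.13×1.65 + 0.59×1.67 + 0.28×0.37 = 1.3034
Treynor = (R_P − R_f) / β_P = (14.26% − 5.23%) / 1.3034 = 9.03% / 1.3034 = 6.93%

6.93%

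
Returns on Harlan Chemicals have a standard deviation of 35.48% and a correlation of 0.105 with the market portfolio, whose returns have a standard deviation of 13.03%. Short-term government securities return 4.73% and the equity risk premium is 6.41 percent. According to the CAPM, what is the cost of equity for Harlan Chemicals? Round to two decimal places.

β = ρ × σ_i / σ_m = 0.105 × 35.48% / 13.03% = 0.2859
E(R) = 4.73% + 0.2859 × 6.41% = 6.56%

6.56%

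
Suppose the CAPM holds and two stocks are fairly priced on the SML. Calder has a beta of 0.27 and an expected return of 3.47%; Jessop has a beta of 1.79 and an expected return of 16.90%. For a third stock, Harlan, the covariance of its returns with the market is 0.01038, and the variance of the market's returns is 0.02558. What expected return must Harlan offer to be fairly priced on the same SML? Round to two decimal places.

MRP = (16.90% − 3.47%) / (1.79 − 0.27) = 8.8355%
R_f = 3.47% − 0.27 × 8.8355% = 1.0844%
β_Harlan = Cov / Var(R_m) = 0.01038 / 0.02558 = 0.4058
E(R_Harlan) = R_f + β × MRP = 1.0844% + 0.4058 × 8.8355% = 4.67%

4.67%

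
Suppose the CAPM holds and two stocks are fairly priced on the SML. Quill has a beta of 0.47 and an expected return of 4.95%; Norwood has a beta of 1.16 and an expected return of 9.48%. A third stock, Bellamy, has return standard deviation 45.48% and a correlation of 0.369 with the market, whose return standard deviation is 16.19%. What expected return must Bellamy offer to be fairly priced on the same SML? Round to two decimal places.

MRP = (9.48% − 4.95%) / (1.16 − 0.47) = 6.5652%
R_f = 4.95% − 0.47 × 6.5652% = 1.8644%
β_Bellamy = ρ·σ_i/σ_m = 0.369 × 45.48 / 16.19 = 1.0366
E(R_Bellamy) = R_f + β × MRP = 1.8644% + 1.0366 × 6.5652% = 8.67%

8.67%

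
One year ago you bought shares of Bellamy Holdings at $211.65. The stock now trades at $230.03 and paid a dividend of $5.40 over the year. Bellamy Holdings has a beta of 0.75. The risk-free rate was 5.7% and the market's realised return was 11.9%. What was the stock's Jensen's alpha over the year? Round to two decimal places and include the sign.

Realised HPR = (P1 + D1 − P0) / P0 = (230.03 + 5.40 − 211.65) / 211.65 = 23.78 / 211.65 = 11.2355%
MRP = 11.9% − 5.7% = 6.20%
CAPM required = R_f + β·MRP = 5.7% + 0.75 × 6.2% = 10.3500%
α = realised − required = 11.2355% − 10.3500% = +0.89%

+0.89%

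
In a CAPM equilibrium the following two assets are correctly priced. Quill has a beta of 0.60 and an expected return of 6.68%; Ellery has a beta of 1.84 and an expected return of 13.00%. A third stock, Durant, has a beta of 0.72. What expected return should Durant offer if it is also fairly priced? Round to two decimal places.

MRP (SML slope) = (13.00% − 6.68%) / (1.84 − 0.60) = 6.32% / 1.24 = 5.0968%
R_f (intercept) = 6.68% − 0.60 × 5.0968% = 3.6219%
E(R_Durant) = R_f + β × MRP = 3.6219% + 0.72 × 5.0968% = 7.29%

7.29%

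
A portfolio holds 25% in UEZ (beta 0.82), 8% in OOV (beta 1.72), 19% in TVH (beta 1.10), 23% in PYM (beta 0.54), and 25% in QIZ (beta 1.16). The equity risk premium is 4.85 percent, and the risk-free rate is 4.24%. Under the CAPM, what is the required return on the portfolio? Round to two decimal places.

β_P = Σ w_i β_i = 0.25×0.82 + 0.08×1.72 + 0.19×1.10 + 0.23×0.54 + 0.25×1.16 = 0.9658
E(R_P) = R_f + β_P × MRP = 4.24% + 0.9658 × 4.85% = 8.92%

8.92%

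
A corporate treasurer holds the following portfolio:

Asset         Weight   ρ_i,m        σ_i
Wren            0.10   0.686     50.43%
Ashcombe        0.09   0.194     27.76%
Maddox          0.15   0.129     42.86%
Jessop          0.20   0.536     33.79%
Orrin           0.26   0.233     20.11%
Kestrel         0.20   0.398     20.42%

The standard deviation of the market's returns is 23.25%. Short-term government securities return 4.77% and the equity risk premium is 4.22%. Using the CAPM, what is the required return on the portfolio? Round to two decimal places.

β_Wren = 0.686 × 50.43% / 23.25% = 1.4880
β_Ashcombe = 0.194 × 27.76% / 23.25% = 0.2316
β_Maddox = 0.129 × 42.86% / 23.25% = 0.2378
β_Jessop = 0.536 × 33.79% / 23.25% = 0.7790
β_Orrin = 0.233 × 20.11% / 23.25% = 0.2015
β_Kestrel = 0.398 × 20.42% / 23.25% = 0.3496
β_P = Σ w_i β_i = 0.10×1.4880 + 0.09×0.2316 + 0.15×0.2378 + 0.20×0.7790 + 0.26×0.2015 + 0.20×0.3496 = 0.4834
E(R_P) = R_f + β_P × MRP = 4.77% + 0.4834 × 4.22% = 6.81%

6.81%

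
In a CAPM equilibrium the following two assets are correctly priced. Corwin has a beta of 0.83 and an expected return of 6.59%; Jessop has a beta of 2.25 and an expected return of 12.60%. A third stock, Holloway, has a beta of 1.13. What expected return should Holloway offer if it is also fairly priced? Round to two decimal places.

MRP (SML slope) = (12.60% − 6.59%) / (2.25 − 0.83) = 6.01% / 1.42 = 4.2324%
R_f (intercept) = 6.59% − 0.83 × 4.2324% = 3.0771%
E(R_Holloway) = R_f + β × MRP = 3.0771% + 1.13 × 4.2324% = 7.86%

7.86%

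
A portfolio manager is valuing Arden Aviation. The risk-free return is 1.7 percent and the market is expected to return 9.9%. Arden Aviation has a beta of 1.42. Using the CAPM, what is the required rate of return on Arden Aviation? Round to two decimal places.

13.34%

Market risk premium = E(R_m) − R_f = 9.9% − 1.7% = 8.20%
E(R) = R_f + β × MRP = 1.7% + 1.42 × 8.2% = 13.34%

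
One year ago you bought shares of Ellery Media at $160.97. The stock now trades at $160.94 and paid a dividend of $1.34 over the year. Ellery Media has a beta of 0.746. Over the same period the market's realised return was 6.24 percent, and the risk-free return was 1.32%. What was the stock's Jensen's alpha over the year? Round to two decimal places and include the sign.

Realised HPR = (P1 + D1 − P0) / P0 = (160.94 + 1.34 − 160.97) / 160.97 = 1.31 / 160.97 = 0.8138%
MRP = 6.24% − 1.32% = 4.92%
CAPM required = R_f + β·MRP = 1.32% + 0.746 × 4.92% = 4.99032%
α = realised − required = 0.8138% − 4.99032% = -4.18%

-4.18%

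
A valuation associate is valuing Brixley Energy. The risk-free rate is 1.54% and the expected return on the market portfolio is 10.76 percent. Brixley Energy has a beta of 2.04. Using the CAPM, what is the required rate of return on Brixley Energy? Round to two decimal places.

20.35%

Market risk premium = E(R_m) − R_f = 10.76% − 1.54% = 9.22%
E(R) = R_f + β × MRP = 1.54% + 2.04 × 9.22% = 20.35%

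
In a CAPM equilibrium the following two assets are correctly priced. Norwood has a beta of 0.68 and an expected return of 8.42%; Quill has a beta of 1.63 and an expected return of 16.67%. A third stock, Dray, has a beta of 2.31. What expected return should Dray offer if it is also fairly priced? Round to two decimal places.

MRP (SML slope) = (16.67% − 8.42%) / (1.63 − 0.68) = 8.25% / 0.95 = 8.6842%
R_f (intercept) = 8.42% − 0.68 × 8.6842% = 2.5147%
E(R_Dray) = R_f + β × MRP = 2.5147% + 2.31 × 8.6842% = 22.58%

22.58%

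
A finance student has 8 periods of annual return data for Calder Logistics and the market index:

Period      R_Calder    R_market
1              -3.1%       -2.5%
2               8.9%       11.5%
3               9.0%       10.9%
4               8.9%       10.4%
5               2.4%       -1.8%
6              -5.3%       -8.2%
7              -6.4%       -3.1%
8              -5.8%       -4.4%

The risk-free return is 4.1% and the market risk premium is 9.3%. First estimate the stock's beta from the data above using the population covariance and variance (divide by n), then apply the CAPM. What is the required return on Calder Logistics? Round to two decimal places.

Mean R_i = (-3.1 + 8.9 + 9.0 + 8.9 + 2.4 − 5.3 − 6.4 − 5.8) / 8 = 1.0750%
Mean R_m = (-2.5 + 11.5 + 10.9 + 10.4 − 1.8 − 8.2 − 3.1 − 4.4) / 8 = 1.6000%
Σ(R_i − R̄_i)(R_m − R̄_m) = 371.5000  ⇒  Cov = 371.5000 / 8 = 46.4375
Σ(R_m − R̄_m)² = 444.4400  ⇒  Var(R_m) = 444.4400 / 8 = 55.5550
β = Cov / Var(R_m) = 46.4375 / 55.5550 = 0.8359
E(R) = R_f + β × MRP = 4.1% + 0.8359 × 9.3% = 11.87%

11.87%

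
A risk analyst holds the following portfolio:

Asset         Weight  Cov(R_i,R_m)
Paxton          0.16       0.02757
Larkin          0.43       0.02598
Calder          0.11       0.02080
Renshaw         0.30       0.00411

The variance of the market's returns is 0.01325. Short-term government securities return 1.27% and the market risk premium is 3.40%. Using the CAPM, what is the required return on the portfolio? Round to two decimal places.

β_Paxton = 0.02757 / 0.01325 = 2.0808
β_Larkin = 0.02598 / 0.01325 = 1.9608
β_Calder = 0.02080 / 0.01325 = 1.5698
β_Renshaw = 0.00411 / 0.01325 = 0.3102
β_P = Σ w_i β_i = 0.16×2.0808 + 0.43×1.9608 + 0.11×1.5698 + 0.30×0.3102 = 1.4418
E(R_P) = R_f + β_P × MRP = 1.27% + 1.4418 × 3.40% = 6.17%

6.17%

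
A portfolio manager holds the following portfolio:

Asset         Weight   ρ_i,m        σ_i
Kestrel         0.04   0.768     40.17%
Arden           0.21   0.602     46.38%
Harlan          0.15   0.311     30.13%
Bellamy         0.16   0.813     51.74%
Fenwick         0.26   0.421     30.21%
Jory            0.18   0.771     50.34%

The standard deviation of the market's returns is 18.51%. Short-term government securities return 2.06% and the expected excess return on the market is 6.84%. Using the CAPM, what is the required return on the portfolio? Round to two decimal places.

11.49%

β_Kestrel = 0.768 × 40.17% / 18.51% = 1.6667
β_Arden = 0.602 × 46.38% / 18.51% = 1.5084
β_Harlan = 0.311 × 30.13% / 18.51% = 0.5062
β_Bellamy = 0.813 × 51.74% / 18.51% = 2.2725
β_Fenwick = 0.421 × 30.21% / 18.51% = 0.6871
β_Jory = 0.771 × 50.34% / 18.51% = 2.0968
β_P = Σ w_i β_i = 0.04×1.6667 + 0.21×1.5084 + 0.15×0.5062 + 0.16×2.2725 + 0.26×0.6871 + 0.18×2.0968 = 1.3790
E(R_P) = R_f + β_P × MRP = 2.06% + 1.3790 × 6.84% = 11.49%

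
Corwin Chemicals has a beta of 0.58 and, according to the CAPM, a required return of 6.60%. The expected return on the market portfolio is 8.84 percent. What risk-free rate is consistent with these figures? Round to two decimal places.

3.51%

E(R) = R_f + β(E(R_m) − R_f) = R_f(1 − β) + β·E(R_m)
6.60% = R_f × (1 − 0.58) + 0.58 × 8.84%
6.60% = R_f × 0.42 + 5.1272%
R_f = (6.60% − 5.1272%) / 0.42 = 3.51%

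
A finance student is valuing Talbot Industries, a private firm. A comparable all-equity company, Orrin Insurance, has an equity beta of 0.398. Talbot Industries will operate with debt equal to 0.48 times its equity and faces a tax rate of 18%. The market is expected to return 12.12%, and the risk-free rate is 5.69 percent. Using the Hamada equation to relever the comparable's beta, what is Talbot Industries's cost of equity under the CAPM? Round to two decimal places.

β_L = β_U × [1 + (1 − t)(D/E)] = 0.398 × [1 + (1 − 0.18) × 0.48]
    = 0.398 × [1 + 0.82 × 0.48] = 0.398 × 1.3936 = 0.5547
MRP = 12.12% − 5.69% = 6.43%
E(R) = R_f + β_L × MRP = 5.69% + 0.5547 × 6.43% = 9.26%

9.26%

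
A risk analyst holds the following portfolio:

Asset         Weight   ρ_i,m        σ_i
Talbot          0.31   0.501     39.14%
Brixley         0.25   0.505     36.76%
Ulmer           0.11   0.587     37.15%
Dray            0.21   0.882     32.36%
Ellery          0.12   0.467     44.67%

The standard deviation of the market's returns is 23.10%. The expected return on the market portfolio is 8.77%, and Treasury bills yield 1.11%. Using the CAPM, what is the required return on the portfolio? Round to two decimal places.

β_Talbot = 0.501 × 39.14% / 23.10% = 0.8489
β_Brixley = 0.505 × 36.76% / 23.10% = 0.8036
β_Ulmer = 0.587 × 37.15% / 23.10% = 0.9440
β_Dray = 0.882 × 32.36% / 23.10% = 1.2356
β_Ellery = 0.467 × 44.67% / 23.10% = 0.9031
β_P = Σ w_i β_i = 0.31×0.8489 + 0.25×0.8036 + 0.11×0.9440 + 0.21×1.2356 + 0.12×0.9031 = 0.9357
MRP = 8.77% − 1.11% = 7.66%
E(R_P) = R_f + β_P × MRP = 1.11% + 0.9357 × 7.66% = 8.28%

8.28%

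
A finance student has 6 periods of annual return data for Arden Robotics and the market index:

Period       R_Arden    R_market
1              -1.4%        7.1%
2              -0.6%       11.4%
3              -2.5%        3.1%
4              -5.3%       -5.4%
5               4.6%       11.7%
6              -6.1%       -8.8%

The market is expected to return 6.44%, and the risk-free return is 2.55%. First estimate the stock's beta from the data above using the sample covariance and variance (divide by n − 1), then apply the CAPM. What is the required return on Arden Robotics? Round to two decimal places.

Mean R_i = (-1.4 − 0.6 − 2.5 − 5.3 + 4.6 − 6.1) / 6 = -1.8833%
Mean R_m = (7.1 + 11.4 + 3.1 − 5.4 + 11.7 − 8.8) / 6 = 3.1833%
Σ(R_i − R̄_i)(R_m − R̄_m) = 147.5617  ⇒  Cov = 147.5617 / 5 = 29.5123
Σ(R_m − R̄_m)² = 372.6683  ⇒  Var(R_m) = 372.6683 / 5 = 74.5337
β = Cov / Var(R_m) = 29.5123 / 74.5337 = 0.3960
MRP = 6.44% − 2.55% = 3.89%
E(R) = R_f + β × MRP = 2.55% + 0.3960 × 3.89% = 4.09%

4.09%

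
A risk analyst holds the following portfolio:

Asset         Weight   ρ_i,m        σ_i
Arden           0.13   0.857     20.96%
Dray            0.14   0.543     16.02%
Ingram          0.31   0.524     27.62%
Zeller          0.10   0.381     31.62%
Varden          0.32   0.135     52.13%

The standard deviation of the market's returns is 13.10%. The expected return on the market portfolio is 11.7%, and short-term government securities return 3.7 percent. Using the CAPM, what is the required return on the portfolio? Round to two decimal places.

β_Arden = 0.857 × 20.96% / 13.10% = 1.3712
β_Dray = 0.543 × 16.02% / 13.10% = 0.6640
β_Ingram = 0.524 × 27.62% / 13.10% = 1.1048
β_Zeller = 0.381 × 31.62% / 13.10% = 0.9196
β_Varden = 0.135 × 52.13% / 13.10% = 0.5372
β_P = Σ w_i β_i = 0.13×1.3712 + 0.14×0.6640 + 0.31×1.1048 + 0.10×0.9196 + 0.32×0.5372 = 0.8776
MRP = 11.7% − 3.7% = 8.00%
E(R_P) = R_f + β_P × MRP = 3.7% + 0.8776 × 8.0% = 10.72%

10.72%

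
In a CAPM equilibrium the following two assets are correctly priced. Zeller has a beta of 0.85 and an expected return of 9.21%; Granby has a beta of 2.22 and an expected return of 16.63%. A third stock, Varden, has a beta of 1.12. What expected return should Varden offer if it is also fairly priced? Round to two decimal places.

MRP (SML slope) = (16.63% − 9.21%) / (2.22 − 0.85) = 7.42% / 1.37 = 5.4161%
R_f (intercept) = 9.21% − 0.85 × 5.4161% = 4.6063%
E(R_Varden) = R_f + β × MRP = 4.6063% + 1.12 × 5.4161% = 10.67%

10.67%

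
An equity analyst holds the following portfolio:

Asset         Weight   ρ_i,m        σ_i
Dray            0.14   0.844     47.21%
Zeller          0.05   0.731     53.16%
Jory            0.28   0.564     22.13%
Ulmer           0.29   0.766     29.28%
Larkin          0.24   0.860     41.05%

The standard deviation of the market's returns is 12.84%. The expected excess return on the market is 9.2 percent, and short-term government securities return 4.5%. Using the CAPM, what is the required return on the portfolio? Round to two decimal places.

β_Dray = 0.844 × 47.21% / 12.84% = 3.1032
β_Zeller = 0.731 × 53.16% / 12.84% = 3.0265
β_Jory = 0.564 × 22.13% / 12.84% = 0.9721
β_Ulmer = 0.766 × 29.28% / 12.84% = 1.7468
β_Larkin = 0.860 × 41.05% / 12.84% = 2.7495
β_P = Σ w_i β_i = 0.14×3.1032 + 0.05×3.0265 + 0.28×0.9721 + 0.29×1.7468 + 0.24×2.7495 = 2.0244
E(R_P) = R_f + β_P × MRP = 4.5% + 2.0244 × 9.2% = 23.12%

23.12%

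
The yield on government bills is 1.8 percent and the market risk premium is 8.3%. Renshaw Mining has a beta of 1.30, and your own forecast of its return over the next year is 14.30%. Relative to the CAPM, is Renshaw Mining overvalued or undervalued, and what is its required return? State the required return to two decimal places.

Required return = R_f + β·MRP = 1.8% + 1.30 × 8.3% = 12.59%
Forecast 14.30% > required 12.59% → the stock plots above the SML → undervalued.

Undervalued; required return 12.59%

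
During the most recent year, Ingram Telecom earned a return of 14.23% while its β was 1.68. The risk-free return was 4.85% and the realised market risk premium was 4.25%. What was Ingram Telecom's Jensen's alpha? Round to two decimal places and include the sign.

+2.24%

CAPM benchmark = R_f + β(R_m − R_f) = 4.85% + 1.68 × 4.25% = 11.9900%
α = actual − benchmark = 14.23% − 11.9900% = +2.24%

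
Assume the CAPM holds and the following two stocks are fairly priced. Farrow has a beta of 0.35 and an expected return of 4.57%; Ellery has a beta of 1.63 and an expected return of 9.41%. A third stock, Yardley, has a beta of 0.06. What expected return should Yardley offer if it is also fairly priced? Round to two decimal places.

3.47%

MRP (SML slope) = (9.41% − 4.57%) / (1.63 − 0.35) = 4.84% / 1.28 = 3.7813%
R_f (intercept) = 4.57% − 0.35 × 3.7813% = 3.2465%
E(R_Yardley) = R_f + β × MRP = 3.2465% + 0.06 × 3.7813% = 3.47%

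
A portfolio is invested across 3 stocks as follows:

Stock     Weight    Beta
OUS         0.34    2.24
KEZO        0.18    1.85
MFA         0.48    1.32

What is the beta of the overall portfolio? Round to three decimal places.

1.728

β_P = Σ w_i β_i = 0.34×2.24 + 0.18×1.85 + 0.48×1.32 = 1.7282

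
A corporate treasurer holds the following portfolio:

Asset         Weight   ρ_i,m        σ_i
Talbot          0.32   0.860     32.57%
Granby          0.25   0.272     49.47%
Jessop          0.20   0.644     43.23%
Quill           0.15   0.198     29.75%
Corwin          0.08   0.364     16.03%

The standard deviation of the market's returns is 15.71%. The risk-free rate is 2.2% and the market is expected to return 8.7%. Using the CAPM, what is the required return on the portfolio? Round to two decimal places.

10.16%

β_Talbot = 0.860 × 32.57% / 15.71% = 1.7830
β_Granby = 0.272 × 49.47% / 15.71% = 0.8565
β_Jessop = 0.644 × 43.23% / 15.71% = 1.7721
β_Quill = 0.198 × 29.75% / 15.71% = 0.3750
β_Corwin = 0.364 × 16.03% / 15.71% = 0.3714
β_P = Σ w_i β_i = 0.32×1.7830 + 0.25×0.8565 + 0.20×1.7721 + 0.15×0.3750 + 0.08×0.3714 = 1.2251
MRP = 8.7% − 2.2% = 6.50%
E(R_P) = R_f + β_P × MRP = 2.2% + 1.2251 × 6.5% = 10.16%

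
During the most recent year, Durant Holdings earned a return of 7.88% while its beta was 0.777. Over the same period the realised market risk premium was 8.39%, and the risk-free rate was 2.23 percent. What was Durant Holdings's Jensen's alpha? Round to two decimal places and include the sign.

-0.87%

CAPM benchmark = R_f + β(R_m − R_f) = 2.23% + 0.777 × 8.39% = 8.74903%
α = actual − benchmark = 7.88% − 8.74903% = -0.87%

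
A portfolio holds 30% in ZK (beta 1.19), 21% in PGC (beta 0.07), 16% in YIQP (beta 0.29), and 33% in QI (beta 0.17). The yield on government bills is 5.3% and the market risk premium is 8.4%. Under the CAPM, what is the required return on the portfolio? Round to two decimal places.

β_P = Σ w_i β_i = 0.30×1.19 + 0.21×0.07 + 0.16×0.29 + 0.33×0.17 = 0.4742
E(R_P) = R_f + β_P × MRP = 5.3% + 0.4742 × 8.4% = 9.28%

9.28%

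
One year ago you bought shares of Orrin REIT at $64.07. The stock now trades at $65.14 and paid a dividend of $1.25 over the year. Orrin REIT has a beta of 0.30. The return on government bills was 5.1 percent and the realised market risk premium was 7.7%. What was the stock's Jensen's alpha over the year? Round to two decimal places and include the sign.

Realised HPR = (P1 + D1 − P0) / P0 = (65.14 + 1.25 − 64.07) / 64.07 = 2.32 / 64.07 = 3.6210%
CAPM required = R_f + β·MRP = 5.1% + 0.30 × 7.7% = 7.4100%
α = realised − required = 3.6210% − 7.4100% = -3.79%

-3.79%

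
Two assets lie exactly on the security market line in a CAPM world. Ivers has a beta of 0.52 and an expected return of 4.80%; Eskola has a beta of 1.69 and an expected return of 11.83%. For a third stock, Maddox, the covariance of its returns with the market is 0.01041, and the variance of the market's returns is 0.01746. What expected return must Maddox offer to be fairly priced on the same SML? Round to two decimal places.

MRP = (11.83% − 4.80%) / (1.69 − 0.52) = 6.0085%
R_f = 4.80% − 0.52 × 6.0085% = 1.6756%
β_Maddox = Cov / Var(R_m) = 0.01041 / 0.01746 = 0.5962
E(R_Maddox) = R_f + β × MRP = 1.6756% + 0.5962 × 6.0085% = 5.26%

5.26%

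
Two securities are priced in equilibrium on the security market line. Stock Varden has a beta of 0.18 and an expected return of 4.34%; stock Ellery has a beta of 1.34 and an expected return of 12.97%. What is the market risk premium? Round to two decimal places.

Both satisfy E(R) = R_f + β·MRP, so the slope of the SML is
MRP = (12.97% − 4.34%) / (1.34 − 0.18) = 8.63% / 1.16 = 7.4397%

7.44%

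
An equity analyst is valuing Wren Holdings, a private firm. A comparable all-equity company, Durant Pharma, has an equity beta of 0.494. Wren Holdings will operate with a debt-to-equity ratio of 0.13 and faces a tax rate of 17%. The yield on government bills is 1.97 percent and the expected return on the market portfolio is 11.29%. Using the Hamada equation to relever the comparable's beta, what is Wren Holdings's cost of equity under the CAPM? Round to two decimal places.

β_L = β_U × [1 + (1 − t)(D/E)] = 0.494 × [1 + (1 − 0.17) × 0.13]
    = 0.494 × [1 + 0.83 × 0.13] = 0.494 × 1.1079 = 0.5473
MRP = 11.29% − 1.97% = 9.32%
E(R) = R_f + β_L × MRP = 1.97% + 0.5473 × 9.32% = 7.07%

7.07%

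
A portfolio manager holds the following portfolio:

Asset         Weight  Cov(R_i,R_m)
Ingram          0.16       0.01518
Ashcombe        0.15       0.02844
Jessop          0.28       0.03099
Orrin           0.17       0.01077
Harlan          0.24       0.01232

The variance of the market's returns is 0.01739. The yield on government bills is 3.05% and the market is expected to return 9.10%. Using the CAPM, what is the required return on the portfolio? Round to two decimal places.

10.06%

β_Ingram = 0.01518 / 0.01739 = 0.8729
β_Ashcombe = 0.02844 / 0.01739 = 1.6354
β_Jessop = 0.03099 / 0.01739 = 1.7821
β_Orrin = 0.01077 / 0.01739 = 0.6193
β_Harlan = 0.01232 / 0.01739 = 0.7085
β_P = Σ w_i β_i = 0.16×0.8729 + 0.15×1.6354 + 0.28×1.7821 + 0.17×0.6193 + 0.24×0.7085 = 1.1593
MRP = 9.10% − 3.05% = 6.05%
E(R_P) = R_f + β_P × MRP = 3.05% + 1.1593 × 6.05% = 10.06%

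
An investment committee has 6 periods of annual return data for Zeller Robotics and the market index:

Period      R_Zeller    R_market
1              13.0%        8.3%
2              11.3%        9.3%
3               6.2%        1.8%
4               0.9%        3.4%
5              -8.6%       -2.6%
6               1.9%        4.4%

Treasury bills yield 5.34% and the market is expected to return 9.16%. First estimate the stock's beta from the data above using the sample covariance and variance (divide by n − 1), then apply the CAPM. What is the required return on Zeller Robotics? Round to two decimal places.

Mean R_i = (13.0 + 11.3 + 6.2 + 0.9 − 8.6 + 1.9) / 6 = 4.1167%
Mean R_m = (8.3 + 9.3 + 1.8 + 3.4 − 2.6 + 4.4) / 6 = 4.1000%
Σ(R_i − R̄_i)(R_m − R̄_m) = 156.6600  ⇒  Cov = 156.6600 / 5 = 31.3320
Σ(R_m − R̄_m)² = 95.4400  ⇒  Var(R_m) = 95.4400 / 5 = 19.0880
β = Cov / Var(R_m) = 31.3320 / 19.0880 = 1.6415
MRP = 9.16% − 5.34% = 3.82%
E(R) = R_f + β × MRP = 5.34% + 1.6415 × 3.82% = 11.61%

11.61%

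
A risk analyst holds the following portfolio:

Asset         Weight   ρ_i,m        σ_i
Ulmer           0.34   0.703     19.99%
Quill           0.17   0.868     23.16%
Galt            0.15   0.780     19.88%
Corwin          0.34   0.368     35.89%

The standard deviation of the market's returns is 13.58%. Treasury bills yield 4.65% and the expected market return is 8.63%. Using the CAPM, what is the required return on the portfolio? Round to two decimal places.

9.05%

β_Ulmer = 0.703 × 19.99% / 13.58% = 1.0348
β_Quill = 0.868 × 23.16% / 13.58% = 1.4803
β_Galt = 0.780 × 19.88% / 13.58% = 1.1419
β_Corwin = 0.368 × 35.89% / 13.58% = 0.9726
β_P = Σ w_i β_i = 0.34×1.0348 + 0.17×1.4803 + 0.15×1.1419 + 0.34×0.9726 = 1.1055
MRP = 8.63% − 4.65% = 3.98%
E(R_P) = R_f + β_P × MRP = 4.65% + 1.1055 × 3.98% = 9.05%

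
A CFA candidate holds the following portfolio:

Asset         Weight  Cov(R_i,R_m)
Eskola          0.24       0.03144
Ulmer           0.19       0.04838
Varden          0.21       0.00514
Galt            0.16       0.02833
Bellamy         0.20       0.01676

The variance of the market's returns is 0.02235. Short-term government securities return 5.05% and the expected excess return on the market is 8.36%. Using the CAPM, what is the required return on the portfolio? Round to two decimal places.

β_Eskola = 0.03144 / 0.02235 = 1.4067
β_Ulmer = 0.04838 / 0.02235 = 2.1647
β_Varden = 0.00514 / 0.02235 = 0.2300
β_Galt = 0.02833 / 0.02235 = 1.2676
β_Bellamy = 0.01676 / 0.02235 = 0.7499
β_P = Σ w_i β_i = 0.24×1.4067 + 0.19×2.1647 + 0.21×0.2300 + 0.16×1.2676 + 0.20×0.7499 = 1.1500
E(R_P) = R_f + β_P × MRP = 5.05% + 1.1500 × 8.36% = 14.66%

14.66%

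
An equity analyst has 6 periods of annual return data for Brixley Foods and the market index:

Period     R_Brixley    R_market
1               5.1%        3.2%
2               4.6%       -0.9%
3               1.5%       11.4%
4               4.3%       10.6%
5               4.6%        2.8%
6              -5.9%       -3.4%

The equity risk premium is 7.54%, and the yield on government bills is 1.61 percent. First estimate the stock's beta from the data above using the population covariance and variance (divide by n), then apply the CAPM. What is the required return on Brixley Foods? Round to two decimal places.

Mean R_i = (5.1 + 4.6 + 1.5 + 4.3 + 4.6 − 5.9) / 6 = 2.3667%
Mean R_m = (3.2 − 0.9 + 11.4 + 10.6 + 2.8 − 3.4) / 6 = 3.9500%
Σ(R_i − R̄_i)(R_m − R̄_m) = 51.7100  ⇒  Cov = 51.7100 / 6 = 8.6183
Σ(R_m − R̄_m)² = 179.1550  ⇒  Var(R_m) = 179.1550 / 6 = 29.8592
β = Cov / Var(R_m) = 8.6183 / 29.8592 = 0.2886
E(R) = R_f + β × MRP = 1.61% + 0.2886 × 7.54% = 3.79%

3.79%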